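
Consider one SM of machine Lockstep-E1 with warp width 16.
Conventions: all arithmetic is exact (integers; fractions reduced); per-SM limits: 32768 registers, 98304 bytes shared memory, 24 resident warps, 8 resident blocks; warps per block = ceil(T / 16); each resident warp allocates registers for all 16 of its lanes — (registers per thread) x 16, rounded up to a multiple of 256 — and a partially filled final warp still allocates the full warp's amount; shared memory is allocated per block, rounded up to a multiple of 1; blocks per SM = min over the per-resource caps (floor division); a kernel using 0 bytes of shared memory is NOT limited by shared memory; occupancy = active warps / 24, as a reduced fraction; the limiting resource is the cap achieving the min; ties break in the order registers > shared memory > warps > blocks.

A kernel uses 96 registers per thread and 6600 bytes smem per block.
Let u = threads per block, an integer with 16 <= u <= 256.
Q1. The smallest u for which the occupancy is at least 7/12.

Answer: u = 17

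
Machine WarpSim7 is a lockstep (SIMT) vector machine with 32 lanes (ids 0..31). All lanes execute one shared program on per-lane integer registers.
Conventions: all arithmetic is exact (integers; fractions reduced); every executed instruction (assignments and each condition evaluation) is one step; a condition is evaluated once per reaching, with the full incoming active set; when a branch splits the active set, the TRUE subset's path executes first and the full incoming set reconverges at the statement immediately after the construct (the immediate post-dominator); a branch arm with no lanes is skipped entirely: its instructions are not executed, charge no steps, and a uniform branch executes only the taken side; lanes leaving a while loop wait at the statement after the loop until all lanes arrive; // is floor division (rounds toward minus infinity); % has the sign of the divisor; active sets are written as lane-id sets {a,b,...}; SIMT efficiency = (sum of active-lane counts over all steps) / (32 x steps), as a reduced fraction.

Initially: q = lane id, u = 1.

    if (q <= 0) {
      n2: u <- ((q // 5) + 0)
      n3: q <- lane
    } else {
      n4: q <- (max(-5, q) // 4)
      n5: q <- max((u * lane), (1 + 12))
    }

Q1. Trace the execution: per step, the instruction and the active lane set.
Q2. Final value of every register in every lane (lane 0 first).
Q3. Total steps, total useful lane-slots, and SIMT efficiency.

step 0: eval (q <= 0)                {0,1,2,3,4,5,6,7,8,9,10,11,12,13,14,15,16,17,18,19,20,21,22,23,24,25,26,27,28,29,30,31}
step 1: u <- ((q // 5) + 0)          {0}
step 2: q <- lane                    {0}
step 3: q <- (max(-5, q) // 4)       {1,2,3,4,5,6,7,8,9,10,11,12,13,14,15,16,17,18,19,20,21,22,23,24,25,26,27,28,29,30,31}
step 4: q <- max((u * lane), (1 + 12)) {1,2,3,4,5,6,7,8,9,10,11,12,13,14,15,16,17,18,19,20,21,22,23,24,25,26,27,28,29,30,31}

Answer: 5 steps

q: 0,13,13,13,13,13,13,13,13,13,13,13,13,13,14,15,16,17,18,19,20,21,22,23,24,25,26,27,28,29,30,31
u: 0,1,1,1,1,1,1,1,1,1,1,1,1,1,1,1,1,1,1,1,1,1,1,1,1,1,1,1,1,1,1,1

steps = 5; useful = 96; efficiency = 96/160 = 3/5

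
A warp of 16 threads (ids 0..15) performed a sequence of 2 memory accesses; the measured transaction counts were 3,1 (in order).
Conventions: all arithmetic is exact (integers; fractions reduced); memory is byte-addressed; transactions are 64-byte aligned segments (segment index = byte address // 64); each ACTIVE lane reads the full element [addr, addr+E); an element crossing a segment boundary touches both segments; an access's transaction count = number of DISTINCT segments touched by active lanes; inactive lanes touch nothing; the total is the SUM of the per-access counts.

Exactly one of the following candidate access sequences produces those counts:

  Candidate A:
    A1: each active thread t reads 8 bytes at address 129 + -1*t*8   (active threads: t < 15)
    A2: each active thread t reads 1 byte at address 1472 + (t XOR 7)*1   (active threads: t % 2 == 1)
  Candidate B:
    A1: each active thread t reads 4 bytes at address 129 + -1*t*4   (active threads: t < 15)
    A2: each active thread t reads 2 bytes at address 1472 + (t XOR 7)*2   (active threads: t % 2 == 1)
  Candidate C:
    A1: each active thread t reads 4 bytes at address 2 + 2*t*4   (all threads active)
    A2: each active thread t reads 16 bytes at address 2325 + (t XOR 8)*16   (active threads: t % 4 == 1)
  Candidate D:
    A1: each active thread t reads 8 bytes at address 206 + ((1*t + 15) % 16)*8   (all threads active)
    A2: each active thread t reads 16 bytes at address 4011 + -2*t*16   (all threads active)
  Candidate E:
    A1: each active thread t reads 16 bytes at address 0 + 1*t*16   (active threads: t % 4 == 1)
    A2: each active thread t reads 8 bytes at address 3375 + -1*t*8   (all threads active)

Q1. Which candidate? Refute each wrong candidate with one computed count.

B: A1 gives 2 transactions, not 3
C: A1 gives 2 transactions, not 3
D: A2 gives 8 transactions, not 1
E: A1 gives 4 transactions, not 3
A: all counts match (3,1)

Answer: A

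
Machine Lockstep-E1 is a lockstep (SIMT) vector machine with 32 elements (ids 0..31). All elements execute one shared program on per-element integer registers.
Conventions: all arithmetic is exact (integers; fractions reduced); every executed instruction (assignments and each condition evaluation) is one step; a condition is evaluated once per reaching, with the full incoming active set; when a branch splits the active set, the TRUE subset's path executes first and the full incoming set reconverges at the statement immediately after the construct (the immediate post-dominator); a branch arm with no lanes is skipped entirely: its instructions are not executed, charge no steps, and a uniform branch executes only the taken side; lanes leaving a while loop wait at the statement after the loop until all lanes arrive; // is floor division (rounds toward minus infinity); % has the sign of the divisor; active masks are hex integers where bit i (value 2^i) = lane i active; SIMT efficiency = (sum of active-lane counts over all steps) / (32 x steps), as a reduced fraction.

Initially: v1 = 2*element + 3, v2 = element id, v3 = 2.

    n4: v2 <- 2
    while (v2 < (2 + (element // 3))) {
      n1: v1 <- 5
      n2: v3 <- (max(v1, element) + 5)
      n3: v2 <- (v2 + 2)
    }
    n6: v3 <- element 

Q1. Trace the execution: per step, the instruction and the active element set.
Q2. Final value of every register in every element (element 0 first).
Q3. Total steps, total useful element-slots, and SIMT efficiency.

step 0: v2 <- 2                      0xffffffff
step 1: eval (v2 < (2 + (element // 3))) 0xffffffff
step 2: v1 <- 5                      0xfffffff8
step 3: v3 <- (max(v1, element) + 5) 0xfffffff8
step 4: v2 <- (v2 + 2)               0xfffffff8
step 5: eval (v2 < (2 + (element // 3))) 0xfffffff8
step 6: v1 <- 5                      0xfffffe00
step 7: v3 <- (max(v1, element) + 5) 0xfffffe00
step 8: v2 <- (v2 + 2)               0xfffffe00
step 9: eval (v2 < (2 + (element // 3))) 0xfffffe00
step 10: v1 <- 5                      0xffff8000
step 11: v3 <- (max(v1, element) + 5) 0xffff8000
step 12: v2 <- (v2 + 2)               0xffff8000
step 13: eval (v2 < (2 + (element // 3))) 0xffff8000
step 14: v1 <- 5                      0xffe00000
step 15: v3 <- (max(v1, element) + 5) 0xffe00000
step 16: v2 <- (v2 + 2)               0xffe00000
step 17: eval (v2 < (2 + (element // 3))) 0xffe00000
step 18: v1 <- 5                      0xf8000000
step 19: v3 <- (max(v1, element) + 5) 0xf8000000
step 20: v2 <- (v2 + 2)               0xf8000000
step 21: eval (v2 < (2 + (element // 3))) 0xf8000000
step 22: v3 <- element                0xffffffff

Answer: 23 steps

v1: 3,5,7,5,5,5,5,5,5,5,5,5,5,5,5,5,5,5,5,5,5,5,5,5,5,5,5,5,5,5,5,5
v2: 2,2,2,4,4,4,4,4,4,6,6,6,6,6,6,8,8,8,8,8,8,10,10,10,10,10,10,12,12,12,12,12
v3: 0,1,2,3,4,5,6,7,8,9,10,11,12,13,14,15,16,17,18,19,20,21,22,23,24,25,26,27,28,29,30,31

steps = 23; useful = 436; efficiency = 436/736 = 109/184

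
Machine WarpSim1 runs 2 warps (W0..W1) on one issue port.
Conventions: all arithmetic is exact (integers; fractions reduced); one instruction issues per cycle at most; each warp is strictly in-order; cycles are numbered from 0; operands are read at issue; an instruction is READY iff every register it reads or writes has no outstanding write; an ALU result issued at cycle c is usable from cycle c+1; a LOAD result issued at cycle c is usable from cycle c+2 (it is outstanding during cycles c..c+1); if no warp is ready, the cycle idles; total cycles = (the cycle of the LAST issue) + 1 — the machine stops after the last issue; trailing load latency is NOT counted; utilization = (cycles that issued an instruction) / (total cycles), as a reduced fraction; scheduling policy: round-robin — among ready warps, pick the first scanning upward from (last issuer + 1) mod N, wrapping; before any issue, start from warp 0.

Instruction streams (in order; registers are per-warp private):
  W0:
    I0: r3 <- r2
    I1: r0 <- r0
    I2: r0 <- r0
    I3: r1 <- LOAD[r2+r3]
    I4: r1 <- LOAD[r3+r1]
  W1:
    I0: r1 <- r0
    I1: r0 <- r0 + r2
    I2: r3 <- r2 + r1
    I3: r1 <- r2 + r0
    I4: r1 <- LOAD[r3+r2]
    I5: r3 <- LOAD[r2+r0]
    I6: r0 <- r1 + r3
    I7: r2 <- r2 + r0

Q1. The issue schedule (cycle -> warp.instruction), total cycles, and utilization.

cycle 0: W0.I0
cycle 1: W1.I0
cycle 2: W0.I1
cycle 3: W1.I1
cycle 4: W0.I2
cycle 5: W1.I2
cycle 6: W0.I3
cycle 7: W1.I3
cycle 8: W0.I4
cycle 9: W1.I4
cycle 10: W1.I5
cycle 11: idle
cycle 12: W1.I6
cycle 13: W1.I7

Answer: 14 cycles, utilization 13/14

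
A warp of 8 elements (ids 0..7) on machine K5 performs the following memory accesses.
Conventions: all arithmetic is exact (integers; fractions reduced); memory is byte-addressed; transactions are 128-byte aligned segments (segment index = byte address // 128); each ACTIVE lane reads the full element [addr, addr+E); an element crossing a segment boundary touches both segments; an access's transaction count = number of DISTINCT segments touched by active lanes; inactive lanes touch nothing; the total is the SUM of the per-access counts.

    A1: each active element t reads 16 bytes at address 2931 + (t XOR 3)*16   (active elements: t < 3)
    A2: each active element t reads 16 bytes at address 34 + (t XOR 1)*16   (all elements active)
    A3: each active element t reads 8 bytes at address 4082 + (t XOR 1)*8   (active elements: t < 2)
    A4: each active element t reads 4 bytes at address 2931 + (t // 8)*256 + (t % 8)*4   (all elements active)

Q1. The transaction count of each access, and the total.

A1: 1 transaction
A2: 2 transactions
A3: 2 transactions
A4: 2 transactions

Answer: 1,2,2,2; total 7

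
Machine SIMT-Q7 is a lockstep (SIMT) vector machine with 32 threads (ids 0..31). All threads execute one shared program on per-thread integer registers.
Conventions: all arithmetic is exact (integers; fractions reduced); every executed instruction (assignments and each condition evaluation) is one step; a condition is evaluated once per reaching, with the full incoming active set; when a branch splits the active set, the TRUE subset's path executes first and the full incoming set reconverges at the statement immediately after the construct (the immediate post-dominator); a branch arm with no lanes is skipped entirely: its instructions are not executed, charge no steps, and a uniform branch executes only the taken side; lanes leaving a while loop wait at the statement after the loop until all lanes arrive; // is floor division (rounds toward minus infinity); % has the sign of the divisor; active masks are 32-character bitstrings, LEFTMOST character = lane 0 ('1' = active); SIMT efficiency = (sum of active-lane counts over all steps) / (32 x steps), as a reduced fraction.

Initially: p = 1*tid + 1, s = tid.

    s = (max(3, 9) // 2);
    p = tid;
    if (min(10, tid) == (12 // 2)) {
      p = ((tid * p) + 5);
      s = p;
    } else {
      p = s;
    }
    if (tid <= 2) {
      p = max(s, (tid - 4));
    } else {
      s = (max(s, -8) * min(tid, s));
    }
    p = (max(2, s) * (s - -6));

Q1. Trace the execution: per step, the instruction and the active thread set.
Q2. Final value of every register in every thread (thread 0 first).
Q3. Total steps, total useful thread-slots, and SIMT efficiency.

step 0: s <- (max(3, 9) // 2)        11111111111111111111111111111111
step 1: p <- tid                     11111111111111111111111111111111
step 2: eval (min(10, tid) == (12 // 2)) 11111111111111111111111111111111
step 3: p <- ((tid * p) + 5)         00000010000000000000000000000000
step 4: s <- p                       00000010000000000000000000000000
step 5: p <- s                       11111101111111111111111111111111
step 6: eval (tid <= 2)              11111111111111111111111111111111
step 7: p <- max(s, (tid - 4))       11100000000000000000000000000000
step 8: s <- (max(s, -8) * min(tid, s)) 00011111111111111111111111111111
step 9: p <- (max(2, s) * (s - -6))  11111111111111111111111111111111

Answer: 10 steps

p: 40,40,40,216,352,352,61992,352,352,352,352,352,352,352,352,352,352,352,352,352,352,352,352,352,352,352,352,352,352,352,352,352
s: 4,4,4,12,16,16,246,16,16,16,16,16,16,16,16,16,16,16,16,16,16,16,16,16,16,16,16,16,16,16,16,16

steps = 10; useful = 225; efficiency = 225/320 = 45/64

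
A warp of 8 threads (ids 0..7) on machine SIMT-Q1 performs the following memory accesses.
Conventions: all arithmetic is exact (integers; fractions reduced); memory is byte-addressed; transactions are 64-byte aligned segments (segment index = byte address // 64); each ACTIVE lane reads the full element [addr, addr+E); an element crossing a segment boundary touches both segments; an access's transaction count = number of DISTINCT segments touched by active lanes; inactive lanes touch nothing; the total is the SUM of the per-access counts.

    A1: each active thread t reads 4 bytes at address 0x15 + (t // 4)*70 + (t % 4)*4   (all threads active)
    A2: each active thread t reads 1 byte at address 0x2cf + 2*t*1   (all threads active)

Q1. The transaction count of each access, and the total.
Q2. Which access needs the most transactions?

A1: 2 transactions
A2: 1 transaction

Answer: 2,1; total 3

Answer: A1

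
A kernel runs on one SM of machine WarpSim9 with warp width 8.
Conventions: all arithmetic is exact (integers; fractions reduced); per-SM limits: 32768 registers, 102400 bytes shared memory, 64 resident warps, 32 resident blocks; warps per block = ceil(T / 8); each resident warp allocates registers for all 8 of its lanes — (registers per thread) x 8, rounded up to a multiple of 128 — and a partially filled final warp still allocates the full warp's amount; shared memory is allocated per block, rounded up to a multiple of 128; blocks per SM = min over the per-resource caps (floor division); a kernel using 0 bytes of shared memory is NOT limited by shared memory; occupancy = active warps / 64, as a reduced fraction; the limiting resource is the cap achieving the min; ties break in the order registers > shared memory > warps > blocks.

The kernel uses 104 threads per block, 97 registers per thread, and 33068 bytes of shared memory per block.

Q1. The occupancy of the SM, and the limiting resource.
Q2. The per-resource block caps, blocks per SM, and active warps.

Answer: occupancy 13/32, limited by registers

registers: 2 blocks
shared memory: 3 blocks
warps: 4 blocks
blocks: 32 blocks

Answer: 2 blocks, 26 active warps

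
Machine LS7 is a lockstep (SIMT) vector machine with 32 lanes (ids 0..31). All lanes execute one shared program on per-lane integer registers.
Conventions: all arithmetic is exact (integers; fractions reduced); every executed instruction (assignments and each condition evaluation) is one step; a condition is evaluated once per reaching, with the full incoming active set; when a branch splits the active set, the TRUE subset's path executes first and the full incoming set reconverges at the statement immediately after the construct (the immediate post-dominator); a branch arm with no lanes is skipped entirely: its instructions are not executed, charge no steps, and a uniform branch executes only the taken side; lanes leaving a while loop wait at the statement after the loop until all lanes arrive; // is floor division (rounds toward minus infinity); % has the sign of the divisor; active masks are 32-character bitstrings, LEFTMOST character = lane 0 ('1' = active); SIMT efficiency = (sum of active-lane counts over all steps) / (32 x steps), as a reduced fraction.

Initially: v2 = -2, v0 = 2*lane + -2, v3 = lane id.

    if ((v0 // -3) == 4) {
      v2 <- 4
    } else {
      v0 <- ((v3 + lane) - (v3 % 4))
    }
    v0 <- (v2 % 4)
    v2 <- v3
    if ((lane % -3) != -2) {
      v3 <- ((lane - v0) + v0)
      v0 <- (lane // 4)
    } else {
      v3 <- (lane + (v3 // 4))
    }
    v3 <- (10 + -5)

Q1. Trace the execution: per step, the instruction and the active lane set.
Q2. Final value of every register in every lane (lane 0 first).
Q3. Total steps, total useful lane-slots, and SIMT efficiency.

step 0: eval ((v0 // -3) == 4)       11111111111111111111111111111111
step 1: v0 <- ((v3 + lane) - (v3 % 4)) 11111111111111111111111111111111
step 2: v0 <- (v2 % 4)               11111111111111111111111111111111
step 3: v2 <- v3                     11111111111111111111111111111111
step 4: eval ((lane % -3) != -2)     11111111111111111111111111111111
step 5: v3 <- ((lane - v0) + v0)     10110110110110110110110110110110
step 6: v0 <- (lane // 4)            10110110110110110110110110110110
step 7: v3 <- (lane + (v3 // 4))     01001001001001001001001001001001
step 8: v3 <- (10 + -5)              11111111111111111111111111111111

Answer: 9 steps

v2: 0,1,2,3,4,5,6,7,8,9,10,11,12,13,14,15,16,17,18,19,20,21,22,23,24,25,26,27,28,29,30,31
v0: 0,2,0,0,2,1,1,2,2,2,2,2,3,2,3,3,2,4,4,2,5,5,2,5,6,2,6,6,2,7,7,2
v3: 5,5,5,5,5,5,5,5,5,5,5,5,5,5,5,5,5,5,5,5,5,5,5,5,5,5,5,5,5,5,5,5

steps = 9; useful = 245; efficiency = 245/288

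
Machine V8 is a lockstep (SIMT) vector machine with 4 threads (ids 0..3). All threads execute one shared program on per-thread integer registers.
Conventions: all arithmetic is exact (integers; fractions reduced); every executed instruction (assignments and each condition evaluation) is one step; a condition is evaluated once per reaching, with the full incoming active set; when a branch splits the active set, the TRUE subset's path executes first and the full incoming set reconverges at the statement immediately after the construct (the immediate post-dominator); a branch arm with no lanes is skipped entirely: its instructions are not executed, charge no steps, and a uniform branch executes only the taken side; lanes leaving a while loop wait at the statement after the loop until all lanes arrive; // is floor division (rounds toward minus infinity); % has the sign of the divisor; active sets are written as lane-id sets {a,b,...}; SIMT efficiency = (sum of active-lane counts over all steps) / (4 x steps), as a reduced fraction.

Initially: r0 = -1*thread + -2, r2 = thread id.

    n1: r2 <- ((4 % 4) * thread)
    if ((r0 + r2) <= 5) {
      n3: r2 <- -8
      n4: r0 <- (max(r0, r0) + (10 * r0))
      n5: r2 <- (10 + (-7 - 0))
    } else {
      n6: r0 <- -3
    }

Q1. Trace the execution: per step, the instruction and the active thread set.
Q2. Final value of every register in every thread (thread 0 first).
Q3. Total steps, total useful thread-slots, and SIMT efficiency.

step 0: r2 <- ((4 % 4) * thread)     {0,1,2,3}
step 1: eval ((r0 + r2) <= 5)        {0,1,2,3}
step 2: r2 <- -8                     {0,1,2,3}
step 3: r0 <- (max(r0, r0) + (10 * r0)) {0,1,2,3}
step 4: r2 <- (10 + (-7 - 0))        {0,1,2,3}

Answer: 5 steps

r0: -22,-33,-44,-55
r2: 3,3,3,3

steps = 5; useful = 20; efficiency = 20/20 = 1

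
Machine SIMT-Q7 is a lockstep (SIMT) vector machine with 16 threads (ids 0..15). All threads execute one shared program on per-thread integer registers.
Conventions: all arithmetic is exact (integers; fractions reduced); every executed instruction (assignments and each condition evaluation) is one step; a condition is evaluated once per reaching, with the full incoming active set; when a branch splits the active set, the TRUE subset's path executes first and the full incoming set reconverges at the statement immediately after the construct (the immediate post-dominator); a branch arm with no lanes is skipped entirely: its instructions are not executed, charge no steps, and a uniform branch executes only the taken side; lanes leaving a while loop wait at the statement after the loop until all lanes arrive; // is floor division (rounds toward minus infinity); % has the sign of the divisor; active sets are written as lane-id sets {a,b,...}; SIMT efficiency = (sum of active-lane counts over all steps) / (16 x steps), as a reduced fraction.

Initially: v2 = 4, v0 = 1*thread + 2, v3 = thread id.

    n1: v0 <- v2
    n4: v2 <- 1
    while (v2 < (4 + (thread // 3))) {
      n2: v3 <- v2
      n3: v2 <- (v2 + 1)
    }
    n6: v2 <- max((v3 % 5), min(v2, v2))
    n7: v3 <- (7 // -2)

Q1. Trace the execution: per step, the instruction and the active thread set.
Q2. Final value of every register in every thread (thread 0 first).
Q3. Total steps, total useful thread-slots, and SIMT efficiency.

step 0: v0 <- v2                     {0,1,2,3,4,5,6,7,8,9,10,11,12,13,14,15}
step 1: v2 <- 1                      {0,1,2,3,4,5,6,7,8,9,10,11,12,13,14,15}
step 2: eval (v2 < (4 + (thread // 3))) {0,1,2,3,4,5,6,7,8,9,10,11,12,13,14,15}
step 3: v3 <- v2                     {0,1,2,3,4,5,6,7,8,9,10,11,12,13,14,15}
step 4: v2 <- (v2 + 1)               {0,1,2,3,4,5,6,7,8,9,10,11,12,13,14,15}
step 5: eval (v2 < (4 + (thread // 3))) {0,1,2,3,4,5,6,7,8,9,10,11,12,13,14,15}
step 6: v3 <- v2                     {0,1,2,3,4,5,6,7,8,9,10,11,12,13,14,15}
step 7: v2 <- (v2 + 1)               {0,1,2,3,4,5,6,7,8,9,10,11,12,13,14,15}
step 8: eval (v2 < (4 + (thread // 3))) {0,1,2,3,4,5,6,7,8,9,10,11,12,13,14,15}
step 9: v3 <- v2                     {0,1,2,3,4,5,6,7,8,9,10,11,12,13,14,15}
step 10: v2 <- (v2 + 1)               {0,1,2,3,4,5,6,7,8,9,10,11,12,13,14,15}
step 11: eval (v2 < (4 + (thread // 3))) {0,1,2,3,4,5,6,7,8,9,10,11,12,13,14,15}
step 12: v3 <- v2                     {3,4,5,6,7,8,9,10,11,12,13,14,15}
step 13: v2 <- (v2 + 1)               {3,4,5,6,7,8,9,10,11,12,13,14,15}
step 14: eval (v2 < (4 + (thread // 3))) {3,4,5,6,7,8,9,10,11,12,13,14,15}
step 15: v3 <- v2                     {6,7,8,9,10,11,12,13,14,15}
step 16: v2 <- (v2 + 1)               {6,7,8,9,10,11,12,13,14,15}
step 17: eval (v2 < (4 + (thread // 3))) {6,7,8,9,10,11,12,13,14,15}
step 18: v3 <- v2                     {9,10,11,12,13,14,15}
step 19: v2 <- (v2 + 1)               {9,10,11,12,13,14,15}
step 20: eval (v2 < (4 + (thread // 3))) {9,10,11,12,13,14,15}
step 21: v3 <- v2                     {12,13,14,15}
step 22: v2 <- (v2 + 1)               {12,13,14,15}
step 23: eval (v2 < (4 + (thread // 3))) {12,13,14,15}
step 24: v3 <- v2                     {15}
step 25: v2 <- (v2 + 1)               {15}
step 26: eval (v2 < (4 + (thread // 3))) {15}
step 27: v2 <- max((v3 % 5), min(v2, v2)) {0,1,2,3,4,5,6,7,8,9,10,11,12,13,14,15}
step 28: v3 <- (7 // -2)              {0,1,2,3,4,5,6,7,8,9,10,11,12,13,14,15}

Answer: 29 steps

v2: 4,4,4,5,5,5,6,6,6,7,7,7,8,8,8,9
v0: 4,4,4,4,4,4,4,4,4,4,4,4,4,4,4,4
v3: -4,-4,-4,-4,-4,-4,-4,-4,-4,-4,-4,-4,-4,-4,-4,-4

steps = 29; useful = 329; efficiency = 329/464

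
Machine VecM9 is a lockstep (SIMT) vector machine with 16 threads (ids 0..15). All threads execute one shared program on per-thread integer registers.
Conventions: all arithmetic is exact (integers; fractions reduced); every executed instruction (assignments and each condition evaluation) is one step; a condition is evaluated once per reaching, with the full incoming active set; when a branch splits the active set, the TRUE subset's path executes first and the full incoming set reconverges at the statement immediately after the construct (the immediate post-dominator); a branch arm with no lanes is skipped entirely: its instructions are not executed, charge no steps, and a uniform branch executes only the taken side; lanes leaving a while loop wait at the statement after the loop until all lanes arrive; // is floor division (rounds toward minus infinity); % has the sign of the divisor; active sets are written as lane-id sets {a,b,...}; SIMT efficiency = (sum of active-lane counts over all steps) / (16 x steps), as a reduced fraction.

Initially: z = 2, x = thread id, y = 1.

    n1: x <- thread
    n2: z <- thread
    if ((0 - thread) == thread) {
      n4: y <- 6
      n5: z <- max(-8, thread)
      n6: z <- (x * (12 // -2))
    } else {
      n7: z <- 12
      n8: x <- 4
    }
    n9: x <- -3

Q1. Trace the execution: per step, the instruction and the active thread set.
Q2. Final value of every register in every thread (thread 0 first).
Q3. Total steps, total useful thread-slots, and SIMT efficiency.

step 0: x <- thread                  {0,1,2,3,4,5,6,7,8,9,10,11,12,13,14,15}
step 1: z <- thread                  {0,1,2,3,4,5,6,7,8,9,10,11,12,13,14,15}
step 2: eval ((0 - thread) == thread) {0,1,2,3,4,5,6,7,8,9,10,11,12,13,14,15}
step 3: y <- 6                       {0}
step 4: z <- max(-8, thread)         {0}
step 5: z <- (x * (12 // -2))        {0}
step 6: z <- 12                      {1,2,3,4,5,6,7,8,9,10,11,12,13,14,15}
step 7: x <- 4                       {1,2,3,4,5,6,7,8,9,10,11,12,13,14,15}
step 8: x <- -3                      {0,1,2,3,4,5,6,7,8,9,10,11,12,13,14,15}

Answer: 9 steps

z: 0,12,12,12,12,12,12,12,12,12,12,12,12,12,12,12
x: -3,-3,-3,-3,-3,-3,-3,-3,-3,-3,-3,-3,-3,-3,-3,-3
y: 6,1,1,1,1,1,1,1,1,1,1,1,1,1,1,1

steps = 9; useful = 97; efficiency = 97/144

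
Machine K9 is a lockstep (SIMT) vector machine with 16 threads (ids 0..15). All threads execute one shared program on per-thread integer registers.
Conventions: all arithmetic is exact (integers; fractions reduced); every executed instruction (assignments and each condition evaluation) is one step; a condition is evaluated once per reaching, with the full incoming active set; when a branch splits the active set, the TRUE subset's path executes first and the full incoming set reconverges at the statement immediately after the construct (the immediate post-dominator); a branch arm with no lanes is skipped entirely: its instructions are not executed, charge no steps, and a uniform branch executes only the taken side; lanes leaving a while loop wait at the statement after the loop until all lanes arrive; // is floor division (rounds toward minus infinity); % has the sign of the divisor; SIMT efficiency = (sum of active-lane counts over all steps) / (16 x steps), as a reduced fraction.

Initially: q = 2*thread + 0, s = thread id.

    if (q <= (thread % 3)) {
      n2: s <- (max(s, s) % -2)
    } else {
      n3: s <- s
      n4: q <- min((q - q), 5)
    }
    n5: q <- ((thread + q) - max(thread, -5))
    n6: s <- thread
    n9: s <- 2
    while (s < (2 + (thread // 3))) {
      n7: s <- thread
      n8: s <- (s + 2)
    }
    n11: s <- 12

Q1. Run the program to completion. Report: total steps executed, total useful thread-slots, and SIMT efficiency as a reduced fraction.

Answer: 12 steps, 166 useful, 83/96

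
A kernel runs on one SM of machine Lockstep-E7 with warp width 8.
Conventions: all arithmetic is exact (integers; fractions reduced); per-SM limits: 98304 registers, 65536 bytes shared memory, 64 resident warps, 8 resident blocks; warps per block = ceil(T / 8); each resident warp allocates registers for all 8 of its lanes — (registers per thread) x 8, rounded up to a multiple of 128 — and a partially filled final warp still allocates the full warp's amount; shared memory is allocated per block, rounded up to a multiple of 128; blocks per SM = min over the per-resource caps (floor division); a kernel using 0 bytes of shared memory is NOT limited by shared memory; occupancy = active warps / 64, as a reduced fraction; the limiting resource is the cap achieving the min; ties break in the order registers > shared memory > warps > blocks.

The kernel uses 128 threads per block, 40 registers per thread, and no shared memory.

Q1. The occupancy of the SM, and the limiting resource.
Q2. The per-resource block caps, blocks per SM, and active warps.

Answer: occupancy 1, limited by warps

registers: 16 blocks
shared memory: no limit (kernel uses none)
warps: 4 blocks
blocks: 8 blocks

Answer: 4 blocks, 64 active warps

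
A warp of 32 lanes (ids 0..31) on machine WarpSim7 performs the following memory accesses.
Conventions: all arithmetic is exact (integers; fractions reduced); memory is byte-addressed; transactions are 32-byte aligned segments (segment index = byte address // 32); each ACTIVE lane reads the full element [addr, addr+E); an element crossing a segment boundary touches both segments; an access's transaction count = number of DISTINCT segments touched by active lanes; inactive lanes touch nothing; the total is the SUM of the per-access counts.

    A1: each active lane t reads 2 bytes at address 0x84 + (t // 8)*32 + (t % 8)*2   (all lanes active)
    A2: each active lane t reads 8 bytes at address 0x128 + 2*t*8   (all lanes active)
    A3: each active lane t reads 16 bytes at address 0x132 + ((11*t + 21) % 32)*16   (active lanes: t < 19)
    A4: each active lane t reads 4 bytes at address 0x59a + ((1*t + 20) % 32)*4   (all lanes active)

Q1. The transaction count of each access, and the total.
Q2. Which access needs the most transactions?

A1: 4 transactions
A2: 16 transactions
A3: 12 transactions
A4: 5 transactions

Answer: 4,16,12,5; total 37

Answer: A2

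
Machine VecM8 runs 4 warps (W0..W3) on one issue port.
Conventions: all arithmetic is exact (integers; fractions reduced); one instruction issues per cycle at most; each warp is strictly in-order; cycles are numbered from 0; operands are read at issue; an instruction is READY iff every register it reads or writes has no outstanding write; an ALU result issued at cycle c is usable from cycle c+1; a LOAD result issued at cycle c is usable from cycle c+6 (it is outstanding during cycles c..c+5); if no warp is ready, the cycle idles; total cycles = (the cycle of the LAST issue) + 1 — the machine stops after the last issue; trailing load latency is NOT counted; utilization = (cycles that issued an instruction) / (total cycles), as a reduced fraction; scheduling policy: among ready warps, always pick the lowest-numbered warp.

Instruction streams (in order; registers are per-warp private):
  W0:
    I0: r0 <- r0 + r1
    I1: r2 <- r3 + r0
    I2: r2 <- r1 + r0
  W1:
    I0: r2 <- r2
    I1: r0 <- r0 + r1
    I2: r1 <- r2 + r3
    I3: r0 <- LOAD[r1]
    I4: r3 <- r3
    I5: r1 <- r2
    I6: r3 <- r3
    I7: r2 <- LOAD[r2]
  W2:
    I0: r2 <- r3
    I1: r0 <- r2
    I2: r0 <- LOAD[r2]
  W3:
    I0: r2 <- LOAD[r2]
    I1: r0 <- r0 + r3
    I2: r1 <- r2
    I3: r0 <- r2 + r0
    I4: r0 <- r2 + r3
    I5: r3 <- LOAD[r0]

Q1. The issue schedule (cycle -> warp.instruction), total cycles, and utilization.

cycle 0: W0.I0
cycle 1: W0.I1
cycle 2: W0.I2
cycle 3: W1.I0
cycle 4: W1.I1
cycle 5: W1.I2
cycle 6: W1.I3
cycle 7: W1.I4
cycle 8: W1.I5
cycle 9: W1.I6
cycle 10: W1.I7
cycle 11: W2.I0
cycle 12: W2.I1
cycle 13: W2.I2
cycle 14: W3.I0
cycle 15: W3.I1
cycle 16: idle
cycle 17: idle
cycle 18: idle
cycle 19: idle
cycle 20: W3.I2
cycle 21: W3.I3
cycle 22: W3.I4
cycle 23: W3.I5

Answer: 24 cycles, utilization 5/6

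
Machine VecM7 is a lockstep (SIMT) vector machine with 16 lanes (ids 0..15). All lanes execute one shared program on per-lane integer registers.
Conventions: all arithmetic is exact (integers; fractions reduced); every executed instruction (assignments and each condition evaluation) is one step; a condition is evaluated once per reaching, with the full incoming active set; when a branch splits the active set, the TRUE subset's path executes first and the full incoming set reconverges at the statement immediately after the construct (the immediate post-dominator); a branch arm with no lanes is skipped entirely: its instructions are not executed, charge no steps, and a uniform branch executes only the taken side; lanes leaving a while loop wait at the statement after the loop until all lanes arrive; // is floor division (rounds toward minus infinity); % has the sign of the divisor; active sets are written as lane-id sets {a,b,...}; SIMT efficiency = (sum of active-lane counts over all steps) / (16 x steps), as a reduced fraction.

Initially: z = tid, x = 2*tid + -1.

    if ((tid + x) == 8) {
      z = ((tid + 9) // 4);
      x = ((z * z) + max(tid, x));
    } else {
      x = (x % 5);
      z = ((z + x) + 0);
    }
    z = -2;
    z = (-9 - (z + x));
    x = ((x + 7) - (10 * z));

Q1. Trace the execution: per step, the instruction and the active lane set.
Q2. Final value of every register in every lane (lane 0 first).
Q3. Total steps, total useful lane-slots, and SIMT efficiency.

step 0: eval ((tid + x) == 8)        {0,1,2,3,4,5,6,7,8,9,10,11,12,13,14,15}
step 1: z <- ((tid + 9) // 4)        {3}
step 2: x <- ((z * z) + max(tid, x)) {3}
step 3: x <- (x % 5)                 {0,1,2,4,5,6,7,8,9,10,11,12,13,14,15}
step 4: z <- ((z + x) + 0)           {0,1,2,4,5,6,7,8,9,10,11,12,13,14,15}
step 5: z <- -2                      {0,1,2,3,4,5,6,7,8,9,10,11,12,13,14,15}
step 6: z <- (-9 - (z + x))          {0,1,2,3,4,5,6,7,8,9,10,11,12,13,14,15}
step 7: x <- ((x + 7) - (10 * z))    {0,1,2,3,4,5,6,7,8,9,10,11,12,13,14,15}

Answer: 8 steps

z: -11,-8,-10,-21,-9,-11,-8,-10,-7,-9,-11,-8,-10,-7,-9,-11
x: 121,88,110,231,99,121,88,110,77,99,121,88,110,77,99,121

steps = 8; useful = 96; efficiency = 96/128 = 3/4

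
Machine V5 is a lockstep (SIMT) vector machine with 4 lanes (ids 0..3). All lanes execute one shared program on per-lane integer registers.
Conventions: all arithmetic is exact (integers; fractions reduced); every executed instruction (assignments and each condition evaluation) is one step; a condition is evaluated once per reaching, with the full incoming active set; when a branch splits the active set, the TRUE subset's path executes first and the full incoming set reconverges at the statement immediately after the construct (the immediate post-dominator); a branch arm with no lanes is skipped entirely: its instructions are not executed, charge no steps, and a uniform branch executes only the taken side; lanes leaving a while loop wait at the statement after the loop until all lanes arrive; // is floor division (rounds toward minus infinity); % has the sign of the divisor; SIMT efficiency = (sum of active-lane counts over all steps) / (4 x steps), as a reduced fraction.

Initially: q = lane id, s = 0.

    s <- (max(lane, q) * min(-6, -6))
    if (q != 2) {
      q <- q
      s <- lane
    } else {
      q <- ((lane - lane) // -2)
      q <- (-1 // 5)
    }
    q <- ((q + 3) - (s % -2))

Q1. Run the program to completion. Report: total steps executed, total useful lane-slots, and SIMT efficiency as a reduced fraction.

Answer: 7 steps, 20 useful, 5/7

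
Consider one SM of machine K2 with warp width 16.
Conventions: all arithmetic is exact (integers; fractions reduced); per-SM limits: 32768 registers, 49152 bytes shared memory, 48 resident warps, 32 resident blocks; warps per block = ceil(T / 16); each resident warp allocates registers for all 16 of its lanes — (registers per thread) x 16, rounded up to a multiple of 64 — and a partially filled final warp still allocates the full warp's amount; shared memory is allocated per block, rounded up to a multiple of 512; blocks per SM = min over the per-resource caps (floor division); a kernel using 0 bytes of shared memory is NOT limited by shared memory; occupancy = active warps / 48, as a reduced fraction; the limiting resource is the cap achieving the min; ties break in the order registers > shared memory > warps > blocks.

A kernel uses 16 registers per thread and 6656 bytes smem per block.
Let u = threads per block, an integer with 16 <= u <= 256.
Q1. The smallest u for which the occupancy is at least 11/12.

Answer: u = 113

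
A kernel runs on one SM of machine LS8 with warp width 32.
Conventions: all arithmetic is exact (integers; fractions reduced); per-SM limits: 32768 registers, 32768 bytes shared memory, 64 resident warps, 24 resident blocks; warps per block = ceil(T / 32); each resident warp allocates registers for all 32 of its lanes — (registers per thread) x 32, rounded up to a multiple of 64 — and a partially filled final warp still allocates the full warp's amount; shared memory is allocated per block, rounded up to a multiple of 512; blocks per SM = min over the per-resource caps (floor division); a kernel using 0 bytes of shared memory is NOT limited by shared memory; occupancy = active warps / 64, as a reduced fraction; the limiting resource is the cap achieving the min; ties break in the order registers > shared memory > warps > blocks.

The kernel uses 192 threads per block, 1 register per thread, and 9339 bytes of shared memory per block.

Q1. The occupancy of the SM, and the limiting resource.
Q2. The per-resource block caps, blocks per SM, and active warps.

Answer: occupancy 9/32, limited by shared memory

registers: 85 blocks
shared memory: 3 blocks
warps: 10 blocks
blocks: 24 blocks

Answer: 3 blocks, 18 active warps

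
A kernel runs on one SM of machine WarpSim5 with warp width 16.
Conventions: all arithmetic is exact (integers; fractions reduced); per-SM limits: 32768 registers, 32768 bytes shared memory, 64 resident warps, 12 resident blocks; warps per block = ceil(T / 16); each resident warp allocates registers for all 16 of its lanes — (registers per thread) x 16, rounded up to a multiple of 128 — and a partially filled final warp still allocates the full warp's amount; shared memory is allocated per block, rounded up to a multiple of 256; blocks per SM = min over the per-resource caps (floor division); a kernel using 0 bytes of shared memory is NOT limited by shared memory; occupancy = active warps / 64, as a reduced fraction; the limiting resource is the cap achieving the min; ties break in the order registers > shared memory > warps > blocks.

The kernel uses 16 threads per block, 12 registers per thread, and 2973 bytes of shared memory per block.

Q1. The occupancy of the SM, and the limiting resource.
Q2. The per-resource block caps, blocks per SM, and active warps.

Answer: occupancy 5/32, limited by shared memory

registers: 128 blocks
shared memory: 10 blocks
warps: 64 blocks
blocks: 12 blocks

Answer: 10 blocks, 10 active warps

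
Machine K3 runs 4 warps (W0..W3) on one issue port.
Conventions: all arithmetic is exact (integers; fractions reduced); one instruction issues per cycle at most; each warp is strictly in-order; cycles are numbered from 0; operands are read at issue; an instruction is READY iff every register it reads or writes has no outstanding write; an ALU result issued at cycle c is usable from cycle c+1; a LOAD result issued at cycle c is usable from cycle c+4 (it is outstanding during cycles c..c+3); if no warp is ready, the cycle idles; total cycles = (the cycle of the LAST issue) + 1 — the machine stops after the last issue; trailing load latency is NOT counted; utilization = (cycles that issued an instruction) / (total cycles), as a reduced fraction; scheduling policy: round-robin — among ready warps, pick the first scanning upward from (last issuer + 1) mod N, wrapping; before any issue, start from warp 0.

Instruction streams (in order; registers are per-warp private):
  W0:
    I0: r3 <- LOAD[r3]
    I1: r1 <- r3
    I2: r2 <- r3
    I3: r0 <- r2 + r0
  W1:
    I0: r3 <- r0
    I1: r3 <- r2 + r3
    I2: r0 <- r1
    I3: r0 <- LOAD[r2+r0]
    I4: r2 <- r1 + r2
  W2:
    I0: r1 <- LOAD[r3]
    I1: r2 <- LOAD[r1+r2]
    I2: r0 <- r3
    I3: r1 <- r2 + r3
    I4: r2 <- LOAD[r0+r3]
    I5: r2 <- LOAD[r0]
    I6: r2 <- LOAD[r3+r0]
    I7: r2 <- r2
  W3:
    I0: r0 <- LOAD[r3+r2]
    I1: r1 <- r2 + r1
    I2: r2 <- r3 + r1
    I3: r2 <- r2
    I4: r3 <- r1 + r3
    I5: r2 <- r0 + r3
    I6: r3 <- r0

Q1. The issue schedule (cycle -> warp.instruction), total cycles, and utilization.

cycle 0: W0.I0
cycle 1: W1.I0
cycle 2: W2.I0
cycle 3: W3.I0
cycle 4: W0.I1
cycle 5: W1.I1
cycle 6: W2.I1
cycle 7: W3.I1
cycle 8: W0.I2
cycle 9: W1.I2
cycle 10: W2.I2
cycle 11: W3.I2
cycle 12: W0.I3
cycle 13: W1.I3
cycle 14: W2.I3
cycle 15: W3.I3
cycle 16: W1.I4
cycle 17: W2.I4
cycle 18: W3.I4
cycle 19: W3.I5
cycle 20: W3.I6
cycle 21: W2.I5
cycle 22: idle
cycle 23: idle
cycle 24: idle
cycle 25: W2.I6
cycle 26: idle
cycle 27: idle
cycle 28: idle
cycle 29: W2.I7

Answer: 30 cycles, utilization 4/5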